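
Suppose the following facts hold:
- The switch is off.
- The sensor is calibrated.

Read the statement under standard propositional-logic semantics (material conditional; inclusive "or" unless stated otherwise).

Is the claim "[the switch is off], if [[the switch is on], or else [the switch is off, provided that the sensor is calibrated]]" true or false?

true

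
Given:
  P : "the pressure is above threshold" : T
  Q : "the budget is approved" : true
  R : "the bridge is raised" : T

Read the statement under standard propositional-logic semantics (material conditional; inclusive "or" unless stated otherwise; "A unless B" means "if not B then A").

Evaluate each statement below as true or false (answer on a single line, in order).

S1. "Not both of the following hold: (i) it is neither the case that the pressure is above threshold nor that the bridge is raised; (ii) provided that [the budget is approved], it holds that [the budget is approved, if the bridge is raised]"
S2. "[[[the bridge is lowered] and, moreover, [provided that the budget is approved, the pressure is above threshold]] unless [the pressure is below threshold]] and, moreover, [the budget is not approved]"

S1: Parsed as (P ↓ R) ↑ (Q → (R → Q))

P ↓ R = T ↓ T = F
R → Q = T → T = T
Q → (R → Q) = T → T = T
(P ↓ R) ↑ (Q → (R → Q)) = F ↑ T = T
Hence S1 is true.

S2: This is ((¬R ∧ (Q → P)) ∨ ¬P) ∧ ¬Q.

¬R = ¬T = F
Q → P = T → T = T
¬R ∧ (Q → P) = F ∧ T = F
¬P = ¬T = F
(¬R ∧ (Q → P)) ∨ ¬P = F ∨ F = F
¬Q = ¬T = F
((¬R ∧ (Q → P)) ∨ ¬P) ∧ ¬Q = F ∧ F = F
Thus S2 is false.

S1 true / S2 false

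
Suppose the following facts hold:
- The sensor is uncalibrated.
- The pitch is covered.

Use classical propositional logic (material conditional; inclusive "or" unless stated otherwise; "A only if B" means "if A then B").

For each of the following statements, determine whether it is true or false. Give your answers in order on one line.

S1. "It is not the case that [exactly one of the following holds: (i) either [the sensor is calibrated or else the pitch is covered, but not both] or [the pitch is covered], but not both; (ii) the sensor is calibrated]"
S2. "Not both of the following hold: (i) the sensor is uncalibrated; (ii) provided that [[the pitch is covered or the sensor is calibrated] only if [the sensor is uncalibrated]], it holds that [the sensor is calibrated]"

S1 T, S2 T

Let P = "the sensor is calibrated" (False), Q = "the pitch is covered" (True).

S1: Formalization: not (((P xor Q) xor Q) xor P)

P xor Q = False xor True = True
(P xor Q) xor Q = True xor True = False
((P xor Q) xor Q) xor P = False xor False = False
not (((P xor Q) xor Q) xor P) = not False = True
Hence S1 is true.

S2: Formalization: not P nand (((Q or P) -> not P) -> P)

not P = not False = True
Q or P = True or False = True
not P = not False = True
(Q or P) -> not P = True -> True = True
((Q or P) -> not P) -> P = True -> False = False
not P nand (((Q or P) -> not P) -> P) = True nand False = True
Hence S2 is true.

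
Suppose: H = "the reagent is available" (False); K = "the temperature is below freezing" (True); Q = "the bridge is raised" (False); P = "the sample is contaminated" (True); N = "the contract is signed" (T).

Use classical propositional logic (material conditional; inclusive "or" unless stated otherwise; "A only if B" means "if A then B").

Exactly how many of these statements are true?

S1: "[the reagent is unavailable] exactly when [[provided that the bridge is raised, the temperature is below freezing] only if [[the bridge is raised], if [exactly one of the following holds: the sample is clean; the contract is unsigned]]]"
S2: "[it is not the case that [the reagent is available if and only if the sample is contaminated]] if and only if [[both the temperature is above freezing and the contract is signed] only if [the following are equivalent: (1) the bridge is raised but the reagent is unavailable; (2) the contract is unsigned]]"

2

S1: Formalization: ¬H ↔ ((Q → K) → ((¬P ⊕ ¬N) → Q))

¬H = ¬F = T
Q → K = F → T = T
¬P = ¬T = F
¬N = ¬T = F
¬P ⊕ ¬N = F ⊕ F = F
(¬P ⊕ ¬N) → Q = F → F = T
(Q → K) → ((¬P ⊕ ¬N) → Q) = T → T = T
¬H ↔ ((Q → K) → ((¬P ⊕ ¬N) → Q)) = T ↔ T = T
Hence S1 is true.

S2: Parsed as ¬(H ↔ P) ↔ ((¬K ∧ N) → ((Q ∧ ¬H) ↔ ¬N))

H ↔ P = F ↔ T = F
¬(H ↔ P) = ¬F = T
¬K = ¬T = F
¬K ∧ N = F ∧ T = F
¬H = ¬F = T
Q ∧ ¬H = F ∧ T = F
¬N = ¬T = F
(Q ∧ ¬H) ↔ ¬N = F ↔ F = T
(¬K ∧ N) → ((Q ∧ ¬H) ↔ ¬N) = F → T = T
¬(H ↔ P) ↔ ((¬K ∧ N) → ((Q ∧ ¬H) ↔ ¬N)) = T ↔ T = T
Hence S2 is true.

True statements: 2 (S1, S2).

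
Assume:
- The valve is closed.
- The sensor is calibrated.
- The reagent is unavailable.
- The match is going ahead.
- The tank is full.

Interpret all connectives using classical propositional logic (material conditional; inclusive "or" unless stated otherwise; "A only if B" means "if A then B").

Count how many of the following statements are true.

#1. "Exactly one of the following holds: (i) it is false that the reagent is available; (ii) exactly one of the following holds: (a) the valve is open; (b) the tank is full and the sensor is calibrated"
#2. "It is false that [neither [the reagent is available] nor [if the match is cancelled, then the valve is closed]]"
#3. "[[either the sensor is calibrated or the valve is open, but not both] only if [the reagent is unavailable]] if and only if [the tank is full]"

2

Let R = "the reagent is available" (F), P = "the valve is open" (F), U = "the tank is full" (T), Q = "the sensor is calibrated" (T), S = "the match is cancelled" (F).

#1: Formalization: ¬R ⊕ (P ⊕ (U ∧ Q))

¬R = ¬F = T
U ∧ Q = T ∧ T = T
P ⊕ (U ∧ Q) = F ⊕ T = T
¬R ⊕ (P ⊕ (U ∧ Q)) = T ⊕ T = F
Thus #1 is false.

#2: This is ¬(R ↓ (S → ¬P)).

¬P = ¬F = T
S → ¬P = F → T = T
R ↓ (S → ¬P) = F ↓ T = F
¬(R ↓ (S → ¬P)) = ¬F = T
So #2 is true.

#3: In symbols: ((Q ⊕ P) → ¬R) ↔ U

Q ⊕ P = T ⊕ F = T
¬R = ¬F = T
(Q ⊕ P) → ¬R = T → T = T
((Q ⊕ P) → ¬R) ↔ U = T ↔ T = T
Thus #3 is true.

2 of the 3 statements are true.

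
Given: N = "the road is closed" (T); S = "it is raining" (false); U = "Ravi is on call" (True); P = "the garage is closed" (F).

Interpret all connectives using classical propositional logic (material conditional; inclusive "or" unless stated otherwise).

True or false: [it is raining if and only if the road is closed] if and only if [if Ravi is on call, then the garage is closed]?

This is (S iff N) iff (U -> P).

S iff N = False iff True = False
U -> P = True -> False = False
(S iff N) iff (U -> P) = False iff False = True

true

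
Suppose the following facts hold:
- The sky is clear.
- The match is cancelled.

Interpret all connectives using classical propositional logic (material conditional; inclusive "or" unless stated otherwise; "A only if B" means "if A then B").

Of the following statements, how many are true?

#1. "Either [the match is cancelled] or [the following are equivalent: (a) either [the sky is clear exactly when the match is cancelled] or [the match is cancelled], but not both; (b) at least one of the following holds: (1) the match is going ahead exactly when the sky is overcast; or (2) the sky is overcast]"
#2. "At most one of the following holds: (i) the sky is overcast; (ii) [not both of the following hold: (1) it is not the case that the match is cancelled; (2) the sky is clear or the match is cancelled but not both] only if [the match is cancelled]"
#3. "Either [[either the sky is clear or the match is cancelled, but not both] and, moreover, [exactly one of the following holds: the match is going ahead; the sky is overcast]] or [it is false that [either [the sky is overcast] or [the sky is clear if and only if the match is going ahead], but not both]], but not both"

Let Q = "the match is cancelled" (T), P = "the sky is overcast" (F).

#1: Formalization: Q ∨ (((¬P ↔ Q) ⊕ Q) ↔ ((¬Q ↔ P) ∨ P))

¬P = ¬F = T
¬P ↔ Q = T ↔ T = T
(¬P ↔ Q) ⊕ Q = T ⊕ T = F
¬Q = ¬T = F
¬Q ↔ P = F ↔ F = T
(¬Q ↔ P) ∨ P = T ∨ F = T
((¬P ↔ Q) ⊕ Q) ↔ ((¬Q ↔ P) ∨ P) = F ↔ T = F
Q ∨ (((¬P ↔ Q) ⊕ Q) ↔ ((¬Q ↔ P) ∨ P)) = T ∨ F = T
Hence #1 is true.

#2: Formalization: P ↑ ((¬Q ↑ (¬P ⊕ Q)) → Q)

¬Q = ¬T = F
¬P = ¬F = T
¬P ⊕ Q = T ⊕ T = F
¬Q ↑ (¬P ⊕ Q) = F ↑ F = T
(¬Q ↑ (¬P ⊕ Q)) → Q = T → T = T
P ↑ ((¬Q ↑ (¬P ⊕ Q)) → Q) = F ↑ T = T
So #2 is true.

#3: Formalization: ((¬P ⊕ Q) ∧ (¬Q ⊕ P)) ⊕ ¬(P ⊕ (¬P ↔ ¬Q))

¬P = ¬F = T
¬P ⊕ Q = T ⊕ T = F
¬Q = ¬T = F
¬Q ⊕ P = F ⊕ F = F
(¬P ⊕ Q) ∧ (¬Q ⊕ P) = F ∧ F = F
¬P = ¬F = T
¬Q = ¬T = F
¬P ↔ ¬Q = T ↔ F = F
P ⊕ (¬P ↔ ¬Q) = F ⊕ F = F
¬(P ⊕ (¬P ↔ ¬Q)) = ¬F = T
((¬P ⊕ Q) ∧ (¬Q ⊕ P)) ⊕ ¬(P ⊕ (¬P ↔ ¬Q)) = F ⊕ T = T
So #3 is true.

True statements: 3 (#1, #2, #3).

3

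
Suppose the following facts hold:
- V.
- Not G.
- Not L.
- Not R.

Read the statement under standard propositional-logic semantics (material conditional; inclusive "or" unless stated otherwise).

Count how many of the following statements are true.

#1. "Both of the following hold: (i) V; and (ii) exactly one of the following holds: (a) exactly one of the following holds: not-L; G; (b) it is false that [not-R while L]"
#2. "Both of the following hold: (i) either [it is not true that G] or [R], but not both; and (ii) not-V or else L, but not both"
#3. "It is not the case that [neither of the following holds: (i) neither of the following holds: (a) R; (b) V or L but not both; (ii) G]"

#1: Formalization: V ∧ ((¬L ⊕ G) ⊕ ¬(¬R ∧ L))

¬L = ¬F = T
¬L ⊕ G = T ⊕ F = T
¬R = ¬F = T
¬R ∧ L = T ∧ F = F
¬(¬R ∧ L) = ¬F = T
(¬L ⊕ G) ⊕ ¬(¬R ∧ L) = T ⊕ T = F
V ∧ ((¬L ⊕ G) ⊕ ¬(¬R ∧ L)) = T ∧ F = F
So #1 is false.

#2: In symbols: (¬G ⊕ R) ∧ (¬V ⊕ L)

¬G = ¬F = T
¬G ⊕ R = T ⊕ F = T
¬V = ¬T = F
¬V ⊕ L = F ⊕ F = F
(¬G ⊕ R) ∧ (¬V ⊕ L) = T ∧ F = F
Thus #2 is false.

#3: This is ¬((R ↓ (V ⊕ L)) ↓ G).

V ⊕ L = T ⊕ F = T
R ↓ (V ⊕ L) = F ↓ T = F
(R ↓ (V ⊕ L)) ↓ G = F ↓ F = T
¬((R ↓ (V ⊕ L)) ↓ G) = ¬T = F
Thus #3 is false.

0 of the 3 statements are true (none).

0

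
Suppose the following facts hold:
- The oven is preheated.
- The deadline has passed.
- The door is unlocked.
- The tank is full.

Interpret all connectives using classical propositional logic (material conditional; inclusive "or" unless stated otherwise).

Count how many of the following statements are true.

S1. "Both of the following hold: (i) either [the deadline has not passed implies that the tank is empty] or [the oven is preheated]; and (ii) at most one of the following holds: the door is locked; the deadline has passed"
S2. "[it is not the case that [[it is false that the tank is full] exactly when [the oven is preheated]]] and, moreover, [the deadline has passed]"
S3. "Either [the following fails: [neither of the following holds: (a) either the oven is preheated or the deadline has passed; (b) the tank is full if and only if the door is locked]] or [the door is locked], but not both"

Let N = "the deadline has passed" (True), K = "the tank is full" (True), L = "the oven is preheated" (True), V = "the door is locked" (False).

S1: Parsed as ((not N -> not K) or L) and (V nand N)

not N = not True = False
not K = not True = False
not N -> not K = False -> False = True
(not N -> not K) or L = True or True = True
V nand N = False nand True = True
((not N -> not K) or L) and (V nand N) = True and True = True
Hence S1 is true.

S2: Parsed as not (not K iff L) and N

not K = not True = False
not K iff L = False iff True = False
not (not K iff L) = not False = True
not (not K iff L) and N = True and True = True
Hence S2 is true.

S3: This is not ((L or N) nor (K iff V)) xor V.

L or N = True or True = True
K iff V = True iff False = False
(L or N) nor (K iff V) = True nor False = False
not ((L or N) nor (K iff V)) = not False = True
not ((L or N) nor (K iff V)) xor V = True xor False = True
Thus S3 is true.

Count: 3.

3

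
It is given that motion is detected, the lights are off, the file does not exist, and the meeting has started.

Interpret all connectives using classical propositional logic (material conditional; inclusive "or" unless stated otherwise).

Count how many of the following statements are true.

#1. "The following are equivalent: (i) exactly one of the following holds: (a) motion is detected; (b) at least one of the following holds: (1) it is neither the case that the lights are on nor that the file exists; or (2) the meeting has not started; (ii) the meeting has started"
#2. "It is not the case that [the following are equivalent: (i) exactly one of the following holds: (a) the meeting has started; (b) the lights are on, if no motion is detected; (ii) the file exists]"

Let P = "motion is detected" (T), Q = "the lights are on" (F), R = "the file exists" (F), S = "the meeting has started" (T).

#1: In symbols: (P ⊕ ((Q ↓ R) ∨ ¬S)) ↔ S

Q ↓ R = F ↓ F = T
¬S = ¬T = F
(Q ↓ R) ∨ ¬S = T ∨ F = T
P ⊕ ((Q ↓ R) ∨ ¬S) = T ⊕ T = F
(P ⊕ ((Q ↓ R) ∨ ¬S)) ↔ S = F ↔ T = F
Hence #1 is false.

#2: Formalization: ¬((S ⊕ (¬P → Q)) ↔ R)

¬P = ¬T = F
¬P → Q = F → F = T
S ⊕ (¬P → Q) = T ⊕ T = F
(S ⊕ (¬P → Q)) ↔ R = F ↔ F = T
¬((S ⊕ (¬P → Q)) ↔ R) = ¬T = F
Hence #2 is false.

Count: 0.

0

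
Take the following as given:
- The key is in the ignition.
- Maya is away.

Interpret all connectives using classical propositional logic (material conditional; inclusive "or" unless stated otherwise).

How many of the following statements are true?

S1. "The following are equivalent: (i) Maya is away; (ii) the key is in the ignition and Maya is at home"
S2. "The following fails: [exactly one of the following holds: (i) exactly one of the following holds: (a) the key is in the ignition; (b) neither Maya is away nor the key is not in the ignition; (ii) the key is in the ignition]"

1

Let Q = "Maya is at home" (False), P = "the key is in the ignition" (True).

S1: In symbols: not Q iff (P and Q)

not Q = not False = True
P and Q = True and False = False
not Q iff (P and Q) = True iff False = False
Hence S1 is false.

S2: Formalization: not ((P xor (not Q nor not P)) xor P)

not Q = not False = True
not P = not True = False
not Q nor not P = True nor False = False
P xor (not Q nor not P) = True xor False = True
(P xor (not Q nor not P)) xor P = True xor True = False
not ((P xor (not Q nor not P)) xor P) = not False = True
Thus S2 is true.

Count: 1.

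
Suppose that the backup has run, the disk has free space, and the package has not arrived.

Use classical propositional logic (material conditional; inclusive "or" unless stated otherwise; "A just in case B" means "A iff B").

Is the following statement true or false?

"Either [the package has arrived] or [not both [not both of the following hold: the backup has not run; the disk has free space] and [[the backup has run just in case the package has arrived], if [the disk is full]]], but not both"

Let R = "the package has arrived" (False), P = "the backup has run" (True), Q = "the disk is full" (False).
In symbols: R xor ((not P nand not Q) nand (Q -> (P iff R)))

not P = not True = False
not Q = not False = True
not P nand not Q = False nand True = True
P iff R = True iff False = False
Q -> (P iff R) = False -> False = True
(not P nand not Q) nand (Q -> (P iff R)) = True nand True = False
R xor ((not P nand not Q) nand (Q -> (P iff R))) = False xor False = False

false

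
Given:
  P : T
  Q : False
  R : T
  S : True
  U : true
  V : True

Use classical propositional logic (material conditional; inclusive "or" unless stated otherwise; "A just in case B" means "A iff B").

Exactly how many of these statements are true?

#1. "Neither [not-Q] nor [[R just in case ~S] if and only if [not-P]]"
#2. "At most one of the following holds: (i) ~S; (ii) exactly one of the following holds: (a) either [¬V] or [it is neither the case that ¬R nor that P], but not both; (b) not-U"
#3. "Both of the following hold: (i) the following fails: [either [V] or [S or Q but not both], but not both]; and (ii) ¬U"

#1: This is ~Q nor ((R <-> ~S) <-> ~P).

~Q = ~F = T
~S = ~T = F
R <-> ~S = T <-> F = F
~P = ~T = F
(R <-> ~S) <-> ~P = F <-> F = T
~Q nor ((R <-> ~S) <-> ~P) = T nor T = F
So #1 is false.

#2: In symbols: ~S nand ((~V xor (~R nor P)) xor ~U)

~S = ~T = F
~V = ~T = F
~R = ~T = F
~R nor P = F nor T = F
~V xor (~R nor P) = F xor F = F
~U = ~T = F
(~V xor (~R nor P)) xor ~U = F xor F = F
~S nand ((~V xor (~R nor P)) xor ~U) = F nand F = T
Hence #2 is true.

#3: Parsed as ~(V xor (S xor Q)) & ~U

S xor Q = T xor F = T
V xor (S xor Q) = T xor T = F
~(V xor (S xor Q)) = ~F = T
~U = ~T = F
~(V xor (S xor Q)) & ~U = T & F = F
Thus #3 is false.

1 of the 3 statements is true.

1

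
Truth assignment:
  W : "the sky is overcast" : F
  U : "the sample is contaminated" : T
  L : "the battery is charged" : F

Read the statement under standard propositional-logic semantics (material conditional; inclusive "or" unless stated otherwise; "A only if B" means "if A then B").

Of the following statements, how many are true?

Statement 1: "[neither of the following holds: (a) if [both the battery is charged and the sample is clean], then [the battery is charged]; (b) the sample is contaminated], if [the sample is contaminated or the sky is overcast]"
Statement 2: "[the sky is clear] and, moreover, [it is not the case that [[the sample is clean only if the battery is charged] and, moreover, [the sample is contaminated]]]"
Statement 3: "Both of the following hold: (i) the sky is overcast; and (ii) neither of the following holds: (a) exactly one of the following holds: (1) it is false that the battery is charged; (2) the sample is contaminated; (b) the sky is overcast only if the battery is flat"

Statement 1: Parsed as (U ∨ W) → (((L ∧ ¬U) → L) ↓ U)

U ∨ W = T ∨ F = T
¬U = ¬T = F
L ∧ ¬U = F ∧ F = F
(L ∧ ¬U) → L = F → F = T
((L ∧ ¬U) → L) ↓ U = T ↓ T = F
(U ∨ W) → (((L ∧ ¬U) → L) ↓ U) = T → F = F
Hence Statement 1 is false.

Statement 2: This is ¬W ∧ ¬((¬U → L) ∧ U).

¬W = ¬F = T
¬U = ¬T = F
¬U → L = F → F = T
(¬U → L) ∧ U = T ∧ T = T
¬((¬U → L) ∧ U) = ¬T = F
¬W ∧ ¬((¬U → L) ∧ U) = T ∧ F = F
Hence Statement 2 is false.

Statement 3: This is W ∧ ((¬L ⊕ U) ↓ (W → ¬L)).

¬L = ¬F = T
¬L ⊕ U = T ⊕ T = F
¬L = ¬F = T
W → ¬L = F → T = T
(¬L ⊕ U) ↓ (W → ¬L) = F ↓ T = F
W ∧ ((¬L ⊕ U) ↓ (W → ¬L)) = F ∧ F = F
Thus Statement 3 is false.

Count: 0.

0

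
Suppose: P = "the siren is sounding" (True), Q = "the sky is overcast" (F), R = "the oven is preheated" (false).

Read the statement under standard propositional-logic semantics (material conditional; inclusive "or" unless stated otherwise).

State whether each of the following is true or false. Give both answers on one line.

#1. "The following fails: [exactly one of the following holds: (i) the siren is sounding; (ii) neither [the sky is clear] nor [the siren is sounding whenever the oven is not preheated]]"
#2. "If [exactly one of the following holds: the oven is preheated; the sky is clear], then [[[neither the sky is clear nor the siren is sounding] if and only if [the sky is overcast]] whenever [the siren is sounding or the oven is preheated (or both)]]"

#1 F, #2 T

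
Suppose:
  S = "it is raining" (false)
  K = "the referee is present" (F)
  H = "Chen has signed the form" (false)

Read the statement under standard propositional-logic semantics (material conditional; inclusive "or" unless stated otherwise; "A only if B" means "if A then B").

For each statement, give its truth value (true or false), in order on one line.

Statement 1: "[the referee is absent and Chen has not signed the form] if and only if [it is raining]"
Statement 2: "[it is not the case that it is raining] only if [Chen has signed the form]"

Statement 1: Formalization: (not K and not H) iff S

not K = not False = True
not H = not False = True
not K and not H = True and True = True
(not K and not H) iff S = True iff False = False
Hence Statement 1 is false.

Statement 2: In symbols: not S -> H

not S = not False = True
not S -> H = True -> False = False
Thus Statement 2 is false.

Statement 1 false, Statement 2 false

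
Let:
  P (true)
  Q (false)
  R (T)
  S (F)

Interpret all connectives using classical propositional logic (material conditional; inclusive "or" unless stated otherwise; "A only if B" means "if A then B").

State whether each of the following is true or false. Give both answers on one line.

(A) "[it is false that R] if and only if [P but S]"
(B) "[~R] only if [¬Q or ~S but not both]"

(A): In symbols: not R iff (P and S)

not R = not True = False
P and S = True and False = False
not R iff (P and S) = False iff False = True
So (A) is true.

(B): In symbols: not R -> (not Q xor not S)

not R = not True = False
not Q = not False = True
not S = not False = True
not Q xor not S = True xor True = False
not R -> (not Q xor not S) = False -> False = True
Hence (B) is true.

(A) T / (B) T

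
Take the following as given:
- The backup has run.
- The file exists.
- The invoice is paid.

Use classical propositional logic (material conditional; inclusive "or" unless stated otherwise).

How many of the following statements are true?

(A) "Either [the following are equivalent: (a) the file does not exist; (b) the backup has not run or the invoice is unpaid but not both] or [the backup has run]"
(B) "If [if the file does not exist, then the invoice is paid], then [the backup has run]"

Let K = "the file exists" (True), S = "the backup has run" (True), V = "the invoice is paid" (True).

(A): In symbols: (not K iff (not S xor not V)) or S

not K = not True = False
not S = not True = False
not V = not True = False
not S xor not V = False xor False = False
not K iff (not S xor not V) = False iff False = True
(not K iff (not S xor not V)) or S = True or True = True
Thus (A) is true.

(B): Parsed as (not K -> V) -> S

not K = not True = False
not K -> V = False -> True = True
(not K -> V) -> S = True -> True = True
Thus (B) is true.

2 of the 2 statements are true.

2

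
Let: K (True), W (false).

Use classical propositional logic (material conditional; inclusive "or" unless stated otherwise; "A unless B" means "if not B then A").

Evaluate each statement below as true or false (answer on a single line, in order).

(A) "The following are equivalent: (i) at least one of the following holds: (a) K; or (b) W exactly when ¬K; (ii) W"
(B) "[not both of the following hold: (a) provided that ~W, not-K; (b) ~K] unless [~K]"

(A) False, (B) True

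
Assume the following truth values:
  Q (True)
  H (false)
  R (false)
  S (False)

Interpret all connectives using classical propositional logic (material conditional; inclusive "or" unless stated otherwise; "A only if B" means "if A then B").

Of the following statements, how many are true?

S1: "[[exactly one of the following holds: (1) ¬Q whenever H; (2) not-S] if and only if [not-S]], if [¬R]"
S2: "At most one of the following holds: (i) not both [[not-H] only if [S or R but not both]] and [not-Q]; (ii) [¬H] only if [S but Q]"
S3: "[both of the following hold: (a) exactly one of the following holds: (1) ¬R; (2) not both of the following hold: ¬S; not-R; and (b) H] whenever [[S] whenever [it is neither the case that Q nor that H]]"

S1: In symbols: ¬R → (((H → ¬Q) ⊕ ¬S) ↔ ¬S)

¬R = ¬F = T
¬Q = ¬T = F
H → ¬Q = F → F = T
¬S = ¬F = T
(H → ¬Q) ⊕ ¬S = T ⊕ T = F
¬S = ¬F = T
((H → ¬Q) ⊕ ¬S) ↔ ¬S = F ↔ T = F
¬R → (((H → ¬Q) ⊕ ¬S) ↔ ¬S) = T → F = F
Thus S1 is false.

S2: In symbols: ((¬H → (S ⊕ R)) ↑ ¬Q) ↑ (¬H → (S ∧ Q))

¬H = ¬F = T
S ⊕ R = F ⊕ F = F
¬H → (S ⊕ R) = T → F = F
¬Q = ¬T = F
(¬H → (S ⊕ R)) ↑ ¬Q = F ↑ F = T
¬H = ¬F = T
S ∧ Q = F ∧ T = F
¬H → (S ∧ Q) = T → F = F
((¬H → (S ⊕ R)) ↑ ¬Q) ↑ (¬H → (S ∧ Q)) = T ↑ F = T
So S2 is true.

S3: In symbols: ((Q ↓ H) → S) → ((¬R ⊕ (¬S ↑ ¬R)) ∧ H)

Q ↓ H = T ↓ F = F
(Q ↓ H) → S = F → F = T
¬R = ¬F = T
¬S = ¬F = T
¬R = ¬F = T
¬S ↑ ¬R = T ↑ T = F
¬R ⊕ (¬S ↑ ¬R) = T ⊕ F = T
(¬R ⊕ (¬S ↑ ¬R)) ∧ H = T ∧ F = F
((Q ↓ H) → S) → ((¬R ⊕ (¬S ↑ ¬R)) ∧ H) = T → F = F
So S3 is false.

True statements: 1.

1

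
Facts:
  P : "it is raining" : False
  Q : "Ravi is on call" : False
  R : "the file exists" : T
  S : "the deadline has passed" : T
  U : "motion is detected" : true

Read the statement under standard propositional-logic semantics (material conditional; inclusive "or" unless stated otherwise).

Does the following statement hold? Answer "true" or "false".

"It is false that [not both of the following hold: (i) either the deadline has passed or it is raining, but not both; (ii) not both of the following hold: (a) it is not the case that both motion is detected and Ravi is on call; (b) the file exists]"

False

Values: S=True, P=False, U=True, Q=False, R=True.
Parsed as not ((S xor P) nand ((U nand Q) nand R))

S xor P = True xor False = True
U nand Q = True nand False = True
(U nand Q) nand R = True nand True = False
(S xor P) nand ((U nand Q) nand R) = True nand False = True
not ((S xor P) nand ((U nand Q) nand R)) = not True = False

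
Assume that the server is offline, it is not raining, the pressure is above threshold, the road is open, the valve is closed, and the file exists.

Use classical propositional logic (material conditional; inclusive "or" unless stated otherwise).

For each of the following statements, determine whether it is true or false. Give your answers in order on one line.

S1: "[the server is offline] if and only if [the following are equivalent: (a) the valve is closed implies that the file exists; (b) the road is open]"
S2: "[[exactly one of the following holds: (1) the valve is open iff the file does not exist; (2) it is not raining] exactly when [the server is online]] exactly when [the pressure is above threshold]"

S1 T / S2 T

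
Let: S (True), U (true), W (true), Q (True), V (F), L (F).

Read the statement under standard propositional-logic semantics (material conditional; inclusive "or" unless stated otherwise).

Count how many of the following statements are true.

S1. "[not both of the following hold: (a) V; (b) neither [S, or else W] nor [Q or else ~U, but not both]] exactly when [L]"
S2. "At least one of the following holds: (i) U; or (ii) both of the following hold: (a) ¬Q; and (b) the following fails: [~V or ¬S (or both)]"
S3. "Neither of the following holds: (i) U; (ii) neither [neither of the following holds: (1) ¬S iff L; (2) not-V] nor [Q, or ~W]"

S1: In symbols: (V ↑ ((S ∨ W) ↓ (Q ⊕ ¬U))) ↔ L

S ∨ W = T ∨ T = T
¬U = ¬T = F
Q ⊕ ¬U = T ⊕ F = T
(S ∨ W) ↓ (Q ⊕ ¬U) = T ↓ T = F
V ↑ ((S ∨ W) ↓ (Q ⊕ ¬U)) = F ↑ F = T
(V ↑ ((S ∨ W) ↓ (Q ⊕ ¬U))) ↔ L = T ↔ F = F
Thus S1 is false.

S2: Parsed as U ∨ (¬Q ∧ ¬(¬V ∨ ¬S))

¬Q = ¬T = F
¬V = ¬F = T
¬S = ¬T = F
¬V ∨ ¬S = T ∨ F = T
¬(¬V ∨ ¬S) = ¬T = F
¬Q ∧ ¬(¬V ∨ ¬S) = F ∧ F = F
U ∨ (¬Q ∧ ¬(¬V ∨ ¬S)) = T ∨ F = T
Hence S2 is true.

S3: Parsed as U ↓ (((¬S ↔ L) ↓ ¬V) ↓ (Q ∨ ¬W))

¬S = ¬T = F
¬S ↔ L = F ↔ F = T
¬V = ¬F = T
(¬S ↔ L) ↓ ¬V = T ↓ T = F
¬W = ¬T = F
Q ∨ ¬W = T ∨ F = T
((¬S ↔ L) ↓ ¬V) ↓ (Q ∨ ¬W) = F ↓ T = F
U ↓ (((¬S ↔ L) ↓ ¬V) ↓ (Q ∨ ¬W)) = T ↓ F = F
Thus S3 is false.

1 of the 3 statements is true.

1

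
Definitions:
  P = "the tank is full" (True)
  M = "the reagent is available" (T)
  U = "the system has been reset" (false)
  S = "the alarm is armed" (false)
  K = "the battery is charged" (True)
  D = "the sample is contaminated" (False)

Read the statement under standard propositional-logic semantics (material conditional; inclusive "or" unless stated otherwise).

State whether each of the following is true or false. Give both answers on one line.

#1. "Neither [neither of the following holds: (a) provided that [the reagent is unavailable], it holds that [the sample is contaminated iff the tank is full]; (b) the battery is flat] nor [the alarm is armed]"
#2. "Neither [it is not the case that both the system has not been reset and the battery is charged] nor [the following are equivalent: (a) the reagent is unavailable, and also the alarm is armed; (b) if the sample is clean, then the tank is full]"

#1 true, #2 true

#1: This is ((not M -> (D iff P)) nor not K) nor S.

not M = not True = False
D iff P = False iff True = False
not M -> (D iff P) = False -> False = True
not K = not True = False
(not M -> (D iff P)) nor not K = True nor False = False
((not M -> (D iff P)) nor not K) nor S = False nor False = True
Thus #1 is true.

#2: Formalization: (not U nand K) nor ((not M and S) iff (not D -> P))

not U = not False = True
not U nand K = True nand True = False
not M = not True = False
not M and S = False and False = False
not D = not False = True
not D -> P = True -> True = True
(not M and S) iff (not D -> P) = False iff True = False
(not U nand K) nor ((not M and S) iff (not D -> P)) = False nor False = True
Hence #2 is true.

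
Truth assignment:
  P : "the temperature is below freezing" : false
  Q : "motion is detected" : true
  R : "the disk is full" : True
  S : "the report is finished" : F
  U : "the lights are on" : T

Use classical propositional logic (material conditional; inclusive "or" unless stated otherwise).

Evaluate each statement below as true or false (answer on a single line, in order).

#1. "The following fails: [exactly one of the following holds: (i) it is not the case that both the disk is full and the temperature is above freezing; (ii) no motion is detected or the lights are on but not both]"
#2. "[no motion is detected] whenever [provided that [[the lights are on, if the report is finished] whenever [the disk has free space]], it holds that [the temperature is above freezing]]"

#1: This is not ((R nand not P) xor (not Q xor U)).

not P = not False = True
R nand not P = True nand True = False
not Q = not True = False
not Q xor U = False xor True = True
(R nand not P) xor (not Q xor U) = False xor True = True
not ((R nand not P) xor (not Q xor U)) = not True = False
Hence #1 is false.

#2: Parsed as ((not R -> (S -> U)) -> not P) -> not Q

not R = not True = False
S -> U = False -> True = True
not R -> (S -> U) = False -> True = True
not P = not False = True
(not R -> (S -> U)) -> not P = True -> True = True
not Q = not True = False
((not R -> (S -> U)) -> not P) -> not Q = True -> False = False
So #2 is false.

#1 F / #2 F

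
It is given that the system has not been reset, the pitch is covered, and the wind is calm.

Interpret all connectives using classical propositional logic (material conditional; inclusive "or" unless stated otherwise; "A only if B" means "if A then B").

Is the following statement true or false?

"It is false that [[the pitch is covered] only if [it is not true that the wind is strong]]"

Let W = "the pitch is covered" (True), K = "the wind is strong" (False).
Formalization: not (W -> not K)

not K = not False = True
W -> not K = True -> True = True
not (W -> not K) = not True = False

The statement is false.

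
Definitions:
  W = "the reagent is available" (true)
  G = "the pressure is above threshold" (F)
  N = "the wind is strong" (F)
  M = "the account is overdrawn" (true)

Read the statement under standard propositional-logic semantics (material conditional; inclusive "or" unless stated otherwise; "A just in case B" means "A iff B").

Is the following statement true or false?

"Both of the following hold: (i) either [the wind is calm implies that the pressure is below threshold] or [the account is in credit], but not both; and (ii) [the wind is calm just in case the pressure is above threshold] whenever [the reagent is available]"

false

In symbols: ((not N -> not G) xor not M) and (W -> (not N iff G))

not N = not False = True
not G = not False = True
not N -> not G = True -> True = True
not M = not True = False
(not N -> not G) xor not M = True xor False = True
not N = not False = True
not N iff G = True iff False = False
W -> (not N iff G) = True -> False = False
((not N -> not G) xor not M) and (W -> (not N iff G)) = True and False = False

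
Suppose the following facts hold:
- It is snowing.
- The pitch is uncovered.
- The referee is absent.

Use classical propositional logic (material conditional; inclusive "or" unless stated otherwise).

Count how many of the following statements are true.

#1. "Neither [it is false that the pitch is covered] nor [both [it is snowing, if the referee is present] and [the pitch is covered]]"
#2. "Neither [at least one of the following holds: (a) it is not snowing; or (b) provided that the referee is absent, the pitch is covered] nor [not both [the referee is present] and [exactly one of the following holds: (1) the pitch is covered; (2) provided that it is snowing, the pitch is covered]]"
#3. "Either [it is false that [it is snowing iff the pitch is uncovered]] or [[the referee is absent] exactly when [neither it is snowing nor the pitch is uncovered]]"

Let P = "the pitch is covered" (F), H = "the referee is present" (F), Q = "it is snowing" (T).

#1: In symbols: ¬P ↓ ((H → Q) ∧ P)

¬P = ¬F = T
H → Q = F → T = T
(H → Q) ∧ P = T ∧ F = F
¬P ↓ ((H → Q) ∧ P) = T ↓ F = F
Thus #1 is false.

#2: In symbols: (¬Q ∨ (¬H → P)) ↓ (H ↑ (P ⊕ (Q → P)))

¬Q = ¬T = F
¬H = ¬F = T
¬H → P = T → F = F
¬Q ∨ (¬H → P) = F ∨ F = F
Q → P = T → F = F
P ⊕ (Q → P) = F ⊕ F = F
H ↑ (P ⊕ (Q → P)) = F ↑ F = T
(¬Q ∨ (¬H → P)) ↓ (H ↑ (P ⊕ (Q → P))) = F ↓ T = F
Thus #2 is false.

#3: This is ¬(Q ↔ ¬P) ∨ (¬H ↔ (Q ↓ ¬P)).

¬P = ¬F = T
Q ↔ ¬P = T ↔ T = T
¬(Q ↔ ¬P) = ¬T = F
¬H = ¬F = T
¬P = ¬F = T
Q ↓ ¬P = T ↓ T = F
¬H ↔ (Q ↓ ¬P) = T ↔ F = F
¬(Q ↔ ¬P) ∨ (¬H ↔ (Q ↓ ¬P)) = F ∨ F = F
So #3 is false.

0 of the 3 statements are true (none).

0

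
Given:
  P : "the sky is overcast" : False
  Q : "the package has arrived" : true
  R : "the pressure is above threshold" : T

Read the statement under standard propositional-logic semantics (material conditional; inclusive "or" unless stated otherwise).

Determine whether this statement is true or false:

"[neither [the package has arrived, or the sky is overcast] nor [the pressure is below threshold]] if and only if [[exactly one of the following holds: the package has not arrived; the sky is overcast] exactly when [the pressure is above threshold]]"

Values: Q=True, P=False, R=True.
Formalization: ((Q or P) nor not R) iff ((not Q xor P) iff R)

Q or P = True or False = True
not R = not True = False
(Q or P) nor not R = True nor False = False
not Q = not True = False
not Q xor P = False xor False = False
(not Q xor P) iff R = False iff True = False
((Q or P) nor not R) iff ((not Q xor P) iff R) = False iff False = True

The statement is true.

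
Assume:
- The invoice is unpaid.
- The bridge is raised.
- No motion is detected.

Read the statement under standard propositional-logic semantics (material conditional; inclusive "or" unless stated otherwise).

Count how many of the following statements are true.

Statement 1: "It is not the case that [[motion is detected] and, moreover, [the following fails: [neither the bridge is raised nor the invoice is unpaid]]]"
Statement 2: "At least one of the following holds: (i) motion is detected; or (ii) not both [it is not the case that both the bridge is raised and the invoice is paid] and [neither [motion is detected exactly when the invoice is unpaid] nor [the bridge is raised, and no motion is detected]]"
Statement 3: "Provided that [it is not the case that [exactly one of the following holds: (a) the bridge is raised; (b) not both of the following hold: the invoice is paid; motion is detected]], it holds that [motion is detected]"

2

Let R = "motion is detected" (F), Q = "the bridge is raised" (T), P = "the invoice is paid" (F).

Statement 1: Formalization: ~(R & ~(Q nor ~P))

~P = ~F = T
Q nor ~P = T nor T = F
~(Q nor ~P) = ~F = T
R & ~(Q nor ~P) = F & T = F
~(R & ~(Q nor ~P)) = ~F = T
Hence Statement 1 is true.

Statement 2: Parsed as R | ((Q nand P) nand ((R <-> ~P) nor (Q & ~R)))

Q nand P = T nand F = T
~P = ~F = T
R <-> ~P = F <-> T = F
~R = ~F = T
Q & ~R = T & T = T
(R <-> ~P) nor (Q & ~R) = F nor T = F
(Q nand P) nand ((R <-> ~P) nor (Q & ~R)) = T nand F = T
R | ((Q nand P) nand ((R <-> ~P) nor (Q & ~R))) = F | T = T
So Statement 2 is true.

Statement 3: Parsed as ~(Q xor (P nand R)) -> R

P nand R = F nand F = T
Q xor (P nand R) = T xor T = F
~(Q xor (P nand R)) = ~F = T
~(Q xor (P nand R)) -> R = T -> F = F
So Statement 3 is false.

Count: 2.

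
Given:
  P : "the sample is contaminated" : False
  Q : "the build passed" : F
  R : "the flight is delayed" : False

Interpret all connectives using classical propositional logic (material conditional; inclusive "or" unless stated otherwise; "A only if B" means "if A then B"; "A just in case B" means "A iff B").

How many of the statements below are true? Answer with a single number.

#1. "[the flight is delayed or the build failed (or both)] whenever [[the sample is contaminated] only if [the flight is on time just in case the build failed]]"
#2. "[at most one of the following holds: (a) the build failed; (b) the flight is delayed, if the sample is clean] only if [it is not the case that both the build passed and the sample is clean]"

2

#1: This is (P -> (not R iff not Q)) -> (R or not Q).

not R = not False = True
not Q = not False = True
not R iff not Q = True iff True = True
P -> (not R iff not Q) = False -> True = True
not Q = not False = True
R or not Q = False or True = True
(P -> (not R iff not Q)) -> (R or not Q) = True -> True = True
Hence #1 is true.

#2: This is (not Q nand (not P -> R)) -> (Q nand not P).

not Q = not False = True
not P = not False = True
not P -> R = True -> False = False
not Q nand (not P -> R) = True nand False = True
not P = not False = True
Q nand not P = False nand True = True
(not Q nand (not P -> R)) -> (Q nand not P) = True -> True = True
Thus #2 is true.

True statements: 2 (#1, #2).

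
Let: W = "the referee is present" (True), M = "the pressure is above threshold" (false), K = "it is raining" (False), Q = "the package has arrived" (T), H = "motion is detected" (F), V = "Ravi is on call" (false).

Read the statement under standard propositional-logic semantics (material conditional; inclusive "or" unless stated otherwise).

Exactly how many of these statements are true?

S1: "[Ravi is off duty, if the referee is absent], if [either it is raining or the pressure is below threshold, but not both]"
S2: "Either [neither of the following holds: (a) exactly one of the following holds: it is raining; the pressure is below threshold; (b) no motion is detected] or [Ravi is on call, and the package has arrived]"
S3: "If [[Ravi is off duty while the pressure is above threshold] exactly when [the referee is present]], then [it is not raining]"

S1: This is (K ⊕ ¬M) → (¬W → ¬V).

¬M = ¬F = T
K ⊕ ¬M = F ⊕ T = T
¬W = ¬T = F
¬V = ¬F = T
¬W → ¬V = F → T = T
(K ⊕ ¬M) → (¬W → ¬V) = T → T = T
Thus S1 is true.

S2: Parsed as ((K ⊕ ¬M) ↓ ¬H) ∨ (V ∧ Q)

¬M = ¬F = T
K ⊕ ¬M = F ⊕ T = T
¬H = ¬F = T
(K ⊕ ¬M) ↓ ¬H = T ↓ T = F
V ∧ Q = F ∧ T = F
((K ⊕ ¬M) ↓ ¬H) ∨ (V ∧ Q) = F ∨ F = F
Hence S2 is false.

S3: Formalization: ((¬V ∧ M) ↔ W) → ¬K

¬V = ¬F = T
¬V ∧ M = T ∧ F = F
(¬V ∧ M) ↔ W = F ↔ T = F
¬K = ¬F = T
((¬V ∧ M) ↔ W) → ¬K = F → T = T
So S3 is true.

True statements: 2.

2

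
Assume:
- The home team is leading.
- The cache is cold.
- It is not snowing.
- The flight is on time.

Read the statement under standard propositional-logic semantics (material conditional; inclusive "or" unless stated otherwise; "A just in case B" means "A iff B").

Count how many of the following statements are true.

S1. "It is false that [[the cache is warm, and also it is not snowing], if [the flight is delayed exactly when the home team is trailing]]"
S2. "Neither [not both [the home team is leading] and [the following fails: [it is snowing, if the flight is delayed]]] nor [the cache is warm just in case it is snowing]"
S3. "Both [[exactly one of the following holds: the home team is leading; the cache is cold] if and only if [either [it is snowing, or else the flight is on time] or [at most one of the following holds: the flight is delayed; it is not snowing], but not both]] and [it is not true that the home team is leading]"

Let K = "the flight is delayed" (False), W = "the home team is leading" (True), P = "the cache is warm" (False), L = "it is snowing" (False).

S1: In symbols: not ((K iff not W) -> (P and not L))

not W = not True = False
K iff not W = False iff False = True
not L = not False = True
P and not L = False and True = False
(K iff not W) -> (P and not L) = True -> False = False
not ((K iff not W) -> (P and not L)) = not False = True
Hence S1 is true.

S2: Parsed as (W nand not (K -> L)) nor (P iff L)

K -> L = False -> False = True
not (K -> L) = not True = False
W nand not (K -> L) = True nand False = True
P iff L = False iff False = True
(W nand not (K -> L)) nor (P iff L) = True nor True = False
Thus S2 is false.

S3: Formalization: ((W xor not P) iff ((L or not K) xor (K nand not L))) and not W

not P = not False = True
W xor not P = True xor True = False
not K = not False = True
L or not K = False or True = True
not L = not False = True
K nand not L = False nand True = True
(L or not K) xor (K nand not L) = True xor True = False
(W xor not P) iff ((L or not K) xor (K nand not L)) = False iff False = True
not W = not True = False
((W xor not P) iff ((L or not K) xor (K nand not L))) and not W = True and False = False
Hence S3 is false.

1 of the 3 statements is true (S1).

1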